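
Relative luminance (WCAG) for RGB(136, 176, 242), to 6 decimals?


Linearize each channel (sRGB transfer function): c = v/255; c_lin = c/12.92 if c ≤ 0.04045, else ((c+0.055)/1.055)^2.4
  R: 136/255 ≈ 0.533333 > 0.04045 → ((0.533333+0.055)/1.055)^2.4 ≈ 0.246201
  G: 176/255 ≈ 0.690196 > 0.04045 → ((0.690196+0.055)/1.055)^2.4 ≈ 0.434154
  B: 242/255 ≈ 0.949020 > 0.04045 → ((0.949020+0.055)/1.055)^2.4 ≈ 0.887923
R_lin = 0.246201, G_lin = 0.434154, B_lin = 0.887923
L = 0.2126×R + 0.7152×G + 0.0722×B
L = 0.2126×0.246201 + 0.7152×0.434154 + 0.0722×0.887923
L ≈ 0.426957


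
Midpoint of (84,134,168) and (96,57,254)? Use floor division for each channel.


Midpoint: each channel = ⌊(C₁+C₂)/2⌋
R: ⌊(84+96)/2⌋ = 90
G: ⌊(134+57)/2⌋ = 95
B: ⌊(168+254)/2⌋ = 211
= RGB(90, 95, 211)


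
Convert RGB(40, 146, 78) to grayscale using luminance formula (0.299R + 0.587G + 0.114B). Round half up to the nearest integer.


Gray = 0.299×R + 0.587×G + 0.114×B
Gray = 0.299×40 + 0.587×146 + 0.114×78
Gray = 11.960 + 85.702 + 8.892
Gray = 106.554 → round half up → 107
Gray = 107


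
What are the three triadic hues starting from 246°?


Triadic: equally spaced at 120° intervals
H1 = 246°
H2 = (246 + 120) mod 360 = 6°
H3 = (246 + 240) mod 360 = 126°
Triadic = 246°, 6°, 126°


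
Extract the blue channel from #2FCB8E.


Color: #2FCB8E
R = 2F = 47
G = CB = 203
B = 8E = 142
Blue = 142


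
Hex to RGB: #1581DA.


15 → 21 (R)
81 → 129 (G)
DA → 218 (B)
= RGB(21, 129, 218)


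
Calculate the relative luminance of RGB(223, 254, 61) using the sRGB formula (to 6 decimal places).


Linearize each channel (sRGB transfer function): c = v/255; c_lin = c/12.92 if c ≤ 0.04045, else ((c+0.055)/1.055)^2.4
  R: 223/255 ≈ 0.874510 > 0.04045 → ((0.874510+0.055)/1.055)^2.4 ≈ 0.737910
  G: 254/255 ≈ 0.996078 > 0.04045 → ((0.996078+0.055)/1.055)^2.4 ≈ 0.991102
  B: 61/255 ≈ 0.239216 > 0.04045 → ((0.239216+0.055)/1.055)^2.4 ≈ 0.046665
R_lin = 0.737910, G_lin = 0.991102, B_lin = 0.046665
L = 0.2126×R + 0.7152×G + 0.0722×B
L = 0.2126×0.737910 + 0.7152×0.991102 + 0.0722×0.046665
L ≈ 0.869085


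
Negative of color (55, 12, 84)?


Invert: (255-R, 255-G, 255-B)
R: 255-55 = 200
G: 255-12 = 243
B: 255-84 = 171
= RGB(200, 243, 171)


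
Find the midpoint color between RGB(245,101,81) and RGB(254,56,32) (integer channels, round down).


Midpoint: each channel = ⌊(C₁+C₂)/2⌋
R: ⌊(245+254)/2⌋ = 249
G: ⌊(101+56)/2⌋ = 78
B: ⌊(81+32)/2⌋ = 56
= RGB(249, 78, 56)


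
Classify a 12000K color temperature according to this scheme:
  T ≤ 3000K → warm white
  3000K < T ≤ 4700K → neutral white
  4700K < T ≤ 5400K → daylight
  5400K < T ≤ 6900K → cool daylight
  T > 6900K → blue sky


Temperature: 12000K
12000K > 6900K → blue sky
Classification: blue sky


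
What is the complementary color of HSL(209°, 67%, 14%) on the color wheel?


Complement = opposite side of color wheel = hue + 180°
H' = (209 + 180) mod 360 = 29°
S and L unchanged.
= HSL(29°, 67%, 14%)


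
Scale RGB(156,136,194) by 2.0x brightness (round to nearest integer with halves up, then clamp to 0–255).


Multiply each channel by 2.0, round half up, clamp to [0, 255]
R: 156×2.0 = 312 → clamp → 255
G: 136×2.0 = 272 → clamp → 255
B: 194×2.0 = 388 → clamp → 255
= RGB(255, 255, 255)


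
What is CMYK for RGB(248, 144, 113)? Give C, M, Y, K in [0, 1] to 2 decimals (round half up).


R'=248/255≈0.9725, G'=144/255≈0.5647, B'=113/255≈0.4431
K = 1 - max(R',G',B') = 1 - 248/255 = 7/255 = 0.02745… → 0.03
(1-R'-K)/(1-K) simplifies to (max-R)/max with max = 248:
C = (248-248)/248 = 0/248 = 0 → 0.00
M = (248-144)/248 = 104/248 = 0.41935… → 0.42
Y = (248-113)/248 = 135/248 = 0.54435… → 0.54
= CMYK(0.00, 0.42, 0.54, 0.03)


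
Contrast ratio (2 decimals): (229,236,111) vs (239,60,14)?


Linearize each sRGB channel c=v/255: c/12.92 if c ≤ 0.04045 else ((c+0.055)/1.055)^2.4
L = 0.2126×R_lin + 0.7152×G_lin + 0.0722×B_lin
Color 1 (229,236,111):
  R=229: 229/255≈0.8980 > 0.04045 → ((0.8980+0.055)/1.055)^2.4 ≈ 0.78354
  G=236: 236/255≈0.9255 > 0.04045 → ((0.9255+0.055)/1.055)^2.4 ≈ 0.83880
  B=111: 111/255≈0.4353 > 0.04045 → ((0.4353+0.055)/1.055)^2.4 ≈ 0.15896
  L1 = 0.2126×0.78354 + 0.7152×0.83880 + 0.0722×0.15896 ≈ 0.77797
Color 2 (239,60,14):
  R=239: 239/255≈0.9373 > 0.04045 → ((0.9373+0.055)/1.055)^2.4 ≈ 0.86316
  G=60: 60/255≈0.2353 > 0.04045 → ((0.2353+0.055)/1.055)^2.4 ≈ 0.04519
  B=14: 14/255≈0.0549 > 0.04045 → ((0.0549+0.055)/1.055)^2.4 ≈ 0.00439
  L2 = 0.2126×0.86316 + 0.7152×0.04519 + 0.0722×0.00439 ≈ 0.21614
Lighter = 0.77797, Darker = 0.21614
Ratio = (L_lighter + 0.05) / (L_darker + 0.05)
Ratio = (0.77797 + 0.05) / (0.21614 + 0.05) = 0.82797 / 0.26614 ≈ 3.1110
Ratio ≈ 3.11:1


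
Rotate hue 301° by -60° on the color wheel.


New hue = (H + rotation) mod 360
New hue = (301 -60) mod 360
= 241 mod 360
= 241°


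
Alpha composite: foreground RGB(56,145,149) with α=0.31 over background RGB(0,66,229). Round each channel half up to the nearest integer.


C = α×F + (1-α)×B, with 1-α = 0.69
R: 0.31×56 + 0.69×0 = 17.36 + 0.00 = 17.36 → 17
G: 0.31×145 + 0.69×66 = 44.95 + 45.54 = 90.49 → 90
B: 0.31×149 + 0.69×229 = 46.19 + 158.01 = 204.20 → 204
= RGB(17, 90, 204)


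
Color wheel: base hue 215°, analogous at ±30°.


Base hue: 215°
Left analog: (215 - 30) mod 360 = 185°
Right analog: (215 + 30) mod 360 = 245°
Analogous hues = 185° and 245°


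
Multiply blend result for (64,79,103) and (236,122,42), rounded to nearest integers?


Multiply: C = A×B/255, rounded to nearest integer
R: 64×236/255 = 15104/255 ≈ 59.231 → 59
G: 79×122/255 = 9638/255 ≈ 37.796 → 38
B: 103×42/255 = 4326/255 ≈ 16.965 → 17
= RGB(59, 38, 17)


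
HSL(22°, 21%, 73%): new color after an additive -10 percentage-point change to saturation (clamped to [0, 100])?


Original S = 21%
Adjustment = -10 percentage points
New S = 21 + (-10) = 11
Clamp to [0, 100] → 11
= HSL(22°, 11%, 73%)


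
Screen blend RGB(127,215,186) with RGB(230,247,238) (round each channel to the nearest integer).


Screen: C = 255 - (255-A)×(255-B)/255, rounded to nearest integer
R: 255 - (255-127)×(255-230)/255 = 255 - 3200/255 ≈ 255 - 12.549 = 242.451 → 242
G: 255 - (255-215)×(255-247)/255 = 255 - 320/255 ≈ 255 - 1.255 = 253.745 → 254
B: 255 - (255-186)×(255-238)/255 = 255 - 1173/255 ≈ 255 - 4.600 = 250.400 → 250
= RGB(242, 254, 250)


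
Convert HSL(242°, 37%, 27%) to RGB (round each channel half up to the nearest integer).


H=242°, S=0.37, L=0.27
C = (1-|2L-1|)×S = (1-|-0.46|)×0.37 = 0.1998
H' = H/60 = 242/60 ≈ 4.0333; X = C×(1-|H' mod 2 - 1|) = 0.00666
m = L - C/2 = 0.27 - 0.0999 = 0.1701
Sector ⌊H'⌋ = 4 → (R',G',B') = (0.00666, 0.0, 0.1998)
RGB = ((R'+m)×255, (G'+m)×255, (B'+m)×255) = (45.0738, 43.3755, 94.3245)
Round half up → RGB(45, 43, 94)


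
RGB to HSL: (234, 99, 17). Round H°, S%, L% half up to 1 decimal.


Normalize: R'=234/255≈0.9176, G'=99/255≈0.3882, B'=17/255≈0.0667
Max=234/255, Min=17/255, Δ=Max-Min=217/255
L = (Max+Min)/2 = (234+17)/510 = 251/510 = 0.49215… → L = 49.2%
L ≤ 0.5 → S = Δ/(Max+Min) = 217/(234+17) = 217/251 = 0.86454… → S = 86.5%
(the 1/255 factors cancel in S and H, so raw channel differences can be used)
Max is R' → H = 60 × (((G-B)/Δ) mod 6) = 60 × (((99-17)/217) mod 6)
  82/217 = 0.3778…
  H = 60 × 0.3778… = 22.672…° → H = 22.7°
= HSL(22.7°, 86.5%, 49.2%)


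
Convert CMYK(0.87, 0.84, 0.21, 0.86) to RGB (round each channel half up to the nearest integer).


R = 255 × (1-C) × (1-K) = 255 × 0.13 × 0.14 = 4.641 → 5
G = 255 × (1-M) × (1-K) = 255 × 0.16 × 0.14 = 5.712 → 6
B = 255 × (1-Y) × (1-K) = 255 × 0.79 × 0.14 = 28.203 → 28
= RGB(5, 6, 28)


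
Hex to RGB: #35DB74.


35 → 53 (R)
DB → 219 (G)
74 → 116 (B)
= RGB(53, 219, 116)


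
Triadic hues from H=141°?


Triadic: equally spaced at 120° intervals
H1 = 141°
H2 = (141 + 120) mod 360 = 261°
H3 = (141 + 240) mod 360 = 21°
Triadic = 141°, 261°, 21°


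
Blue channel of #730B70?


Color: #730B70
R = 73 = 115
G = 0B = 11
B = 70 = 112
Blue = 112


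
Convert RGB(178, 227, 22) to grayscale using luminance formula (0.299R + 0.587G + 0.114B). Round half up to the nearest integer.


Gray = 0.299×R + 0.587×G + 0.114×B
Gray = 0.299×178 + 0.587×227 + 0.114×22
Gray = 53.222 + 133.249 + 2.508
Gray = 188.979 → round half up → 189
Gray = 189


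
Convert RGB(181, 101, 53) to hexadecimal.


R = 181 → B5 (hex)
G = 101 → 65 (hex)
B = 53 → 35 (hex)
Hex = #B56535


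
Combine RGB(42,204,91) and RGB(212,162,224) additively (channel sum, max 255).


Additive: each channel = min(255, C₁+C₂)
R: 42+212 = 254 → 254
G: 204+162 = 366 → 255
B: 91+224 = 315 → 255
= RGB(254, 255, 255)


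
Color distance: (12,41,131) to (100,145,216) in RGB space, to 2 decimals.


d = √[(R₁-R₂)² + (G₁-G₂)² + (B₁-B₂)²]
d = √[(12-100)² + (41-145)² + (131-216)²]
d = √[7744 + 10816 + 7225]
d = √25785
d ≈ 160.58


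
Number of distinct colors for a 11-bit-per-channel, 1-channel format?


Total bits = 11 bits/channel × 1 channels = 11 bits
Distinct colors = 2^11
= 2,048 colors


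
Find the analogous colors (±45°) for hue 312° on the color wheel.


Base hue: 312°
Left analog: (312 - 45) mod 360 = 267°
Right analog: (312 + 45) mod 360 = 357°
Analogous hues = 267° and 357°


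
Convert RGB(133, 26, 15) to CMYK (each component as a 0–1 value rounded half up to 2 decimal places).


R'=133/255≈0.5216, G'=26/255≈0.1020, B'=15/255≈0.0588
K = 1 - max(R',G',B') = 1 - 133/255 = 122/255 = 0.47843… → 0.48
(1-R'-K)/(1-K) simplifies to (max-R)/max with max = 133:
C = (133-133)/133 = 0/133 = 0 → 0.00
M = (133-26)/133 = 107/133 = 0.80451… → 0.80
Y = (133-15)/133 = 118/133 = 0.88721… → 0.89
= CMYK(0.00, 0.80, 0.89, 0.48)


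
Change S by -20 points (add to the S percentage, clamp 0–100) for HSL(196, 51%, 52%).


Original S = 51%
Adjustment = -20 percentage points
New S = 51 + (-20) = 31
Clamp to [0, 100] → 31
= HSL(196°, 31%, 52%)


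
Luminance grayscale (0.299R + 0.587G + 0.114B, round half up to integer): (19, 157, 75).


Gray = 0.299×R + 0.587×G + 0.114×B
Gray = 0.299×19 + 0.587×157 + 0.114×75
Gray = 5.681 + 92.159 + 8.550
Gray = 106.390 → round half up → 106
Gray = 106


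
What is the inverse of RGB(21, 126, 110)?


Invert: (255-R, 255-G, 255-B)
R: 255-21 = 234
G: 255-126 = 129
B: 255-110 = 145
= RGB(234, 129, 145)


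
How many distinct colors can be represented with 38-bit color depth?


Colors = 2^bits = 2^38
= 274,877,906,944 colors


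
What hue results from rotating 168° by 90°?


New hue = (H + rotation) mod 360
New hue = (168 + 90) mod 360
= 258 mod 360
= 258°


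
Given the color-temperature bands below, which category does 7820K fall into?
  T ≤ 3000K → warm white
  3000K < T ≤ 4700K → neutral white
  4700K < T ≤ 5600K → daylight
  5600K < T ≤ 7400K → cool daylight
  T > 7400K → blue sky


Temperature: 7820K
7820K > 7400K → blue sky
Classification: blue sky


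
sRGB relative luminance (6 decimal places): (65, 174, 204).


Linearize each channel (sRGB transfer function): c = v/255; c_lin = c/12.92 if c ≤ 0.04045, else ((c+0.055)/1.055)^2.4
  R: 65/255 ≈ 0.254902 > 0.04045 → ((0.254902+0.055)/1.055)^2.4 ≈ 0.052861
  G: 174/255 ≈ 0.682353 > 0.04045 → ((0.682353+0.055)/1.055)^2.4 ≈ 0.423268
  B: 204/255 ≈ 0.800000 > 0.04045 → ((0.800000+0.055)/1.055)^2.4 ≈ 0.603827
R_lin = 0.052861, G_lin = 0.423268, B_lin = 0.603827
L = 0.2126×R + 0.7152×G + 0.0722×B
L = 0.2126×0.052861 + 0.7152×0.423268 + 0.0722×0.603827
L ≈ 0.357556


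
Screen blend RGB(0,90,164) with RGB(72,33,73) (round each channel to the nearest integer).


Screen: C = 255 - (255-A)×(255-B)/255, rounded to nearest integer
R: 255 - (255-0)×(255-72)/255 = 255 - 46665/255 ≈ 255 - 183.000 = 72.000 → 72
G: 255 - (255-90)×(255-33)/255 = 255 - 36630/255 ≈ 255 - 143.647 = 111.353 → 111
B: 255 - (255-164)×(255-73)/255 = 255 - 16562/255 ≈ 255 - 64.949 = 190.051 → 190
= RGB(72, 111, 190)


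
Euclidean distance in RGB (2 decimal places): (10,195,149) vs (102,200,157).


d = √[(R₁-R₂)² + (G₁-G₂)² + (B₁-B₂)²]
d = √[(10-102)² + (195-200)² + (149-157)²]
d = √[8464 + 25 + 64]
d = √8553
d ≈ 92.48


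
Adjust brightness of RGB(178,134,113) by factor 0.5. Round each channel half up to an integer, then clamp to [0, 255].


Multiply each channel by 0.5, round half up, clamp to [0, 255]
R: 178×0.5 = 89
G: 134×0.5 = 67
B: 113×0.5 = 56.5 → round → 57
= RGB(89, 67, 57)


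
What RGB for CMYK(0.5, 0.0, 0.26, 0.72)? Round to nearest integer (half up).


R = 255 × (1-C) × (1-K) = 255 × 0.50 × 0.28 = 35.7 → 36
G = 255 × (1-M) × (1-K) = 255 × 1.00 × 0.28 = 71.4 → 71
B = 255 × (1-Y) × (1-K) = 255 × 0.74 × 0.28 = 52.836 → 53
= RGB(36, 71, 53)


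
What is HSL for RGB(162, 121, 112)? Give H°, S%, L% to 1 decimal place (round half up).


Normalize: R'=162/255≈0.6353, G'=121/255≈0.4745, B'=112/255≈0.4392
Max=162/255, Min=112/255, Δ=Max-Min=50/255
L = (Max+Min)/2 = (162+112)/510 = 274/510 = 0.53725… → L = 53.7%
L > 0.5 → S = Δ/(2-Max-Min) = 50/(510-162-112) = 50/236 = 0.21186… → S = 21.2%
(the 1/255 factors cancel in S and H, so raw channel differences can be used)
Max is R' → H = 60 × (((G-B)/Δ) mod 6) = 60 × (((121-112)/50) mod 6)
  9/50 = 0.18
  H = 60 × 0.18 = 10.8° → H = 10.8°
= HSL(10.8°, 21.2%, 53.7%)


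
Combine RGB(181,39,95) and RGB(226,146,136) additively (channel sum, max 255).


Additive: each channel = min(255, C₁+C₂)
R: 181+226 = 407 → 255
G: 39+146 = 185 → 185
B: 95+136 = 231 → 231
= RGB(255, 185, 231)


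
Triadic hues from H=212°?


Triadic: equally spaced at 120° intervals
H1 = 212°
H2 = (212 + 120) mod 360 = 332°
H3 = (212 + 240) mod 360 = 92°
Triadic = 212°, 332°, 92°


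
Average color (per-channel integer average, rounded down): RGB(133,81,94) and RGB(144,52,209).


Midpoint: each channel = ⌊(C₁+C₂)/2⌋
R: ⌊(133+144)/2⌋ = 138
G: ⌊(81+52)/2⌋ = 66
B: ⌊(94+209)/2⌋ = 151
= RGB(138, 66, 151)


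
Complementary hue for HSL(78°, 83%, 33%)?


Complement = opposite side of color wheel = hue + 180°
H' = (78 + 180) mod 360 = 258°
S and L unchanged.
= HSL(258°, 83%, 33%)


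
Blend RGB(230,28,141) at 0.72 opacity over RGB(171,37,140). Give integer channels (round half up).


C = α×F + (1-α)×B, with 1-α = 0.28
R: 0.72×230 + 0.28×171 = 165.60 + 47.88 = 213.48 → 213
G: 0.72×28 + 0.28×37 = 20.16 + 10.36 = 30.52 → 31
B: 0.72×141 + 0.28×140 = 101.52 + 39.20 = 140.72 → 141
= RGB(213, 31, 141)


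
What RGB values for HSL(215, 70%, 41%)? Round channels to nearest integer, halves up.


H=215°, S=0.70, L=0.41
C = (1-|2L-1|)×S = (1-|-0.18|)×0.70 = 0.574
H' = H/60 = 215/60 ≈ 3.5833; X = C×(1-|H' mod 2 - 1|) ≈ 0.2392
m = L - C/2 = 0.41 - 0.287 = 0.123
Sector ⌊H'⌋ = 3 → (R',G',B') = (0.0, ≈0.2392, 0.574)
RGB = ((R'+m)×255, (G'+m)×255, (B'+m)×255) = (31.365, 92.3525, 177.735)
Round half up → RGB(31, 92, 178)


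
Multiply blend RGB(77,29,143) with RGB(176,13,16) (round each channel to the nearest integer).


Multiply: C = A×B/255, rounded to nearest integer
R: 77×176/255 = 13552/255 ≈ 53.145 → 53
G: 29×13/255 = 377/255 ≈ 1.478 → 1
B: 143×16/255 = 2288/255 ≈ 8.973 → 9
= RGB(53, 1, 9)


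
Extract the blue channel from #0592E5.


Color: #0592E5
R = 05 = 5
G = 92 = 146
B = E5 = 229
Blue = 229


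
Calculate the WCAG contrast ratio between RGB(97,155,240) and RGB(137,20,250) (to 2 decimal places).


Linearize each sRGB channel c=v/255: c/12.92 if c ≤ 0.04045 else ((c+0.055)/1.055)^2.4
L = 0.2126×R_lin + 0.7152×G_lin + 0.0722×B_lin
Color 1 (97,155,240):
  R=97: 97/255≈0.3804 > 0.04045 → ((0.3804+0.055)/1.055)^2.4 ≈ 0.11954
  G=155: 155/255≈0.6078 > 0.04045 → ((0.6078+0.055)/1.055)^2.4 ≈ 0.32778
  B=240: 240/255≈0.9412 > 0.04045 → ((0.9412+0.055)/1.055)^2.4 ≈ 0.87137
  L1 = 0.2126×0.11954 + 0.7152×0.32778 + 0.0722×0.87137 ≈ 0.32275
Color 2 (137,20,250):
  R=137: 137/255≈0.5373 > 0.04045 → ((0.5373+0.055)/1.055)^2.4 ≈ 0.25016
  G=20: 20/255≈0.0784 > 0.04045 → ((0.0784+0.055)/1.055)^2.4 ≈ 0.00700
  B=250: 250/255≈0.9804 > 0.04045 → ((0.9804+0.055)/1.055)^2.4 ≈ 0.95597
  L2 = 0.2126×0.25016 + 0.7152×0.00700 + 0.0722×0.95597 ≈ 0.12721
Lighter = 0.32275, Darker = 0.12721
Ratio = (L_lighter + 0.05) / (L_darker + 0.05)
Ratio = (0.32275 + 0.05) / (0.12721 + 0.05) = 0.37275 / 0.17721 ≈ 2.1035
Ratio ≈ 2.10:1


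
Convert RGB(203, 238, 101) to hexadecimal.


R = 203 → CB (hex)
G = 238 → EE (hex)
B = 101 → 65 (hex)
Hex = #CBEE65


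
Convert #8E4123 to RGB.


8E → 142 (R)
41 → 65 (G)
23 → 35 (B)
= RGB(142, 65, 35)


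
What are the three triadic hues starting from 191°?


Triadic: equally spaced at 120° intervals
H1 = 191°
H2 = (191 + 120) mod 360 = 311°
H3 = (191 + 240) mod 360 = 71°
Triadic = 191°, 311°, 71°


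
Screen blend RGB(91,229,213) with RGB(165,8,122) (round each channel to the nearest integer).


Screen: C = 255 - (255-A)×(255-B)/255, rounded to nearest integer
R: 255 - (255-91)×(255-165)/255 = 255 - 14760/255 ≈ 255 - 57.882 = 197.118 → 197
G: 255 - (255-229)×(255-8)/255 = 255 - 6422/255 ≈ 255 - 25.184 = 229.816 → 230
B: 255 - (255-213)×(255-122)/255 = 255 - 5586/255 ≈ 255 - 21.906 = 233.094 → 233
= RGB(197, 230, 233)


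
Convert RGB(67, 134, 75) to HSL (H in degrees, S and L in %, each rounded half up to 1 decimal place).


Normalize: R'=67/255≈0.2627, G'=134/255≈0.5255, B'=75/255≈0.2941
Max=134/255, Min=67/255, Δ=Max-Min=67/255
L = (Max+Min)/2 = (134+67)/510 = 201/510 = 0.39411… → L = 39.4%
L ≤ 0.5 → S = Δ/(Max+Min) = 67/(134+67) = 67/201 = 0.33333… → S = 33.3%
(the 1/255 factors cancel in S and H, so raw channel differences can be used)
Max is G' → H = 60 × ((B-R)/Δ + 2) = 60 × ((75-67)/67 + 2)
  8/67 + 2 = 0.1194… + 2 = 2.1194…
  H = 60 × 2.1194… = 127.164…° → H = 127.2°
= HSL(127.2°, 33.3%, 39.4%)


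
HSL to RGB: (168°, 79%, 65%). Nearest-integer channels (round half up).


H=168°, S=0.79, L=0.65
C = (1-|2L-1|)×S = (1-|0.30|)×0.79 = 0.553
H' = H/60 = 168/60 ≈ 2.8000; X = C×(1-|H' mod 2 - 1|) = 0.4424
m = L - C/2 = 0.65 - 0.2765 = 0.3735
Sector ⌊H'⌋ = 2 → (R',G',B') = (0.0, 0.553, 0.4424)
RGB = ((R'+m)×255, (G'+m)×255, (B'+m)×255) = (95.2425, 236.2575, 208.0545)
Round half up → RGB(95, 236, 208)


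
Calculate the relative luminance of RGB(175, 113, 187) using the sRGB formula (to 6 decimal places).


Linearize each channel (sRGB transfer function): c = v/255; c_lin = c/12.92 if c ≤ 0.04045, else ((c+0.055)/1.055)^2.4
  R: 175/255 ≈ 0.686275 > 0.04045 → ((0.686275+0.055)/1.055)^2.4 ≈ 0.428690
  G: 113/255 ≈ 0.443137 > 0.04045 → ((0.443137+0.055)/1.055)^2.4 ≈ 0.165132
  B: 187/255 ≈ 0.733333 > 0.04045 → ((0.733333+0.055)/1.055)^2.4 ≈ 0.496933
R_lin = 0.428690, G_lin = 0.165132, B_lin = 0.496933
L = 0.2126×R + 0.7152×G + 0.0722×B
L = 0.2126×0.428690 + 0.7152×0.165132 + 0.0722×0.496933
L ≈ 0.245121


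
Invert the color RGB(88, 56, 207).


Invert: (255-R, 255-G, 255-B)
R: 255-88 = 167
G: 255-56 = 199
B: 255-207 = 48
= RGB(167, 199, 48)


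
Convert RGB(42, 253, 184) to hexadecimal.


R = 42 → 2A (hex)
G = 253 → FD (hex)
B = 184 → B8 (hex)
Hex = #2AFDB8


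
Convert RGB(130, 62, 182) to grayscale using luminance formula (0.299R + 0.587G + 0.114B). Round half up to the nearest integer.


Gray = 0.299×R + 0.587×G + 0.114×B
Gray = 0.299×130 + 0.587×62 + 0.114×182
Gray = 38.870 + 36.394 + 20.748
Gray = 96.012 → round half up → 96
Gray = 96


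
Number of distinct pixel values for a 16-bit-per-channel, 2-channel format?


Total bits = 16 bits/channel × 2 channels = 32 bits
Distinct pixel values = 2^32
= 4,294,967,296 pixel values


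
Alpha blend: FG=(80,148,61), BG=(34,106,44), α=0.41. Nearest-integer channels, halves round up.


C = α×F + (1-α)×B, with 1-α = 0.59
R: 0.41×80 + 0.59×34 = 32.80 + 20.06 = 52.86 → 53
G: 0.41×148 + 0.59×106 = 60.68 + 62.54 = 123.22 → 123
B: 0.41×61 + 0.59×44 = 25.01 + 25.96 = 50.97 → 51
= RGB(53, 123, 51)


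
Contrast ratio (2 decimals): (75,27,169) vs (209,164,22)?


Linearize each sRGB channel c=v/255: c/12.92 if c ≤ 0.04045 else ((c+0.055)/1.055)^2.4
L = 0.2126×R_lin + 0.7152×G_lin + 0.0722×B_lin
Color 1 (75,27,169):
  R=75: 75/255≈0.2941 > 0.04045 → ((0.2941+0.055)/1.055)^2.4 ≈ 0.07036
  G=27: 27/255≈0.1059 > 0.04045 → ((0.1059+0.055)/1.055)^2.4 ≈ 0.01096
  B=169: 169/255≈0.6627 > 0.04045 → ((0.6627+0.055)/1.055)^2.4 ≈ 0.39676
  L1 = 0.2126×0.07036 + 0.7152×0.01096 + 0.0722×0.39676 ≈ 0.05144
Color 2 (209,164,22):
  R=209: 209/255≈0.8196 > 0.04045 → ((0.8196+0.055)/1.055)^2.4 ≈ 0.63760
  G=164: 164/255≈0.6431 > 0.04045 → ((0.6431+0.055)/1.055)^2.4 ≈ 0.37124
  B=22: 22/255≈0.0863 > 0.04045 → ((0.0863+0.055)/1.055)^2.4 ≈ 0.00802
  L2 = 0.2126×0.63760 + 0.7152×0.37124 + 0.0722×0.00802 ≈ 0.40164
Lighter = 0.40164, Darker = 0.05144
Ratio = (L_lighter + 0.05) / (L_darker + 0.05)
Ratio = (0.40164 + 0.05) / (0.05144 + 0.05) = 0.45164 / 0.10144 ≈ 4.4522
Ratio ≈ 4.45:1


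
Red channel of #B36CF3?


Color: #B36CF3
R = B3 = 179
G = 6C = 108
B = F3 = 243
Red = 179


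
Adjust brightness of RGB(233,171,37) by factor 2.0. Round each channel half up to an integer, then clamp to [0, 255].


Multiply each channel by 2.0, round half up, clamp to [0, 255]
R: 233×2.0 = 466 → clamp → 255
G: 171×2.0 = 342 → clamp → 255
B: 37×2.0 = 74
= RGB(255, 255, 74)


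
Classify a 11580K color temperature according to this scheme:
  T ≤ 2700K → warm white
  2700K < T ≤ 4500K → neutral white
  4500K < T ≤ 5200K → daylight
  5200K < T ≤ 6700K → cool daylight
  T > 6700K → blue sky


Temperature: 11580K
11580K > 6700K → blue sky
Classification: blue sky


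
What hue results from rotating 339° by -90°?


New hue = (H + rotation) mod 360
New hue = (339 -90) mod 360
= 249 mod 360
= 249°


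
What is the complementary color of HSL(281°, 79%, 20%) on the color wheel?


Complement = opposite side of color wheel = hue + 180°
H' = (281 + 180) mod 360 = 101°
S and L unchanged.
= HSL(101°, 79%, 20%)


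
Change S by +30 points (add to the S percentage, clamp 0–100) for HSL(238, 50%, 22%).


Original S = 50%
Adjustment = +30 percentage points
New S = 50 + (30) = 80
Clamp to [0, 100] → 80
= HSL(238°, 80%, 22%)


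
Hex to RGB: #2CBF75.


2C → 44 (R)
BF → 191 (G)
75 → 117 (B)
= RGB(44, 191, 117)


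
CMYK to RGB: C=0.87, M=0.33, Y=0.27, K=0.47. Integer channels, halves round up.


R = 255 × (1-C) × (1-K) = 255 × 0.13 × 0.53 = 17.5695 → 18
G = 255 × (1-M) × (1-K) = 255 × 0.67 × 0.53 = 90.5505 → 91
B = 255 × (1-Y) × (1-K) = 255 × 0.73 × 0.53 = 98.6595 → 99
= RGB(18, 91, 99)


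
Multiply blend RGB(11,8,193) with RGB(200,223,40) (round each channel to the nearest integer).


Multiply: C = A×B/255, rounded to nearest integer
R: 11×200/255 = 2200/255 ≈ 8.627 → 9
G: 8×223/255 = 1784/255 ≈ 6.996 → 7
B: 193×40/255 = 7720/255 ≈ 30.275 → 30
= RGB(9, 7, 30)


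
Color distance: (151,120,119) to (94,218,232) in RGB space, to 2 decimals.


d = √[(R₁-R₂)² + (G₁-G₂)² + (B₁-B₂)²]
d = √[(151-94)² + (120-218)² + (119-232)²]
d = √[3249 + 9604 + 12769]
d = √25622
d ≈ 160.07


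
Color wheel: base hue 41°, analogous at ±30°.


Base hue: 41°
Left analog: (41 - 30) mod 360 = 11°
Right analog: (41 + 30) mod 360 = 71°
Analogous hues = 11° and 71°


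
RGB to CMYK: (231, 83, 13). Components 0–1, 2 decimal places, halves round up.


R'=231/255≈0.9059, G'=83/255≈0.3255, B'=13/255≈0.0510
K = 1 - max(R',G',B') = 1 - 231/255 = 24/255 = 0.09411… → 0.09
(1-R'-K)/(1-K) simplifies to (max-R)/max with max = 231:
C = (231-231)/231 = 0/231 = 0 → 0.00
M = (231-83)/231 = 148/231 = 0.64069… → 0.64
Y = (231-13)/231 = 218/231 = 0.94372… → 0.94
= CMYK(0.00, 0.64, 0.94, 0.09)


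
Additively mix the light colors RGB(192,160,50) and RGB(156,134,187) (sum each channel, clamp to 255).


Additive: each channel = min(255, C₁+C₂)
R: 192+156 = 348 → 255
G: 160+134 = 294 → 255
B: 50+187 = 237 → 237
= RGB(255, 255, 237)


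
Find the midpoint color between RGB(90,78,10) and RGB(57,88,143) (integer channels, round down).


Midpoint: each channel = ⌊(C₁+C₂)/2⌋
R: ⌊(90+57)/2⌋ = 73
G: ⌊(78+88)/2⌋ = 83
B: ⌊(10+143)/2⌋ = 76
= RGB(73, 83, 76)


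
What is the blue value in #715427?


Color: #715427
R = 71 = 113
G = 54 = 84
B = 27 = 39
Blue = 39


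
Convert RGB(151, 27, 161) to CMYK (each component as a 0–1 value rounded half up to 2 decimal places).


R'=151/255≈0.5922, G'=27/255≈0.1059, B'=161/255≈0.6314
K = 1 - max(R',G',B') = 1 - 161/255 = 94/255 = 0.36862… → 0.37
(1-R'-K)/(1-K) simplifies to (max-R)/max with max = 161:
C = (161-151)/161 = 10/161 = 0.06211… → 0.06
M = (161-27)/161 = 134/161 = 0.83229… → 0.83
Y = (161-161)/161 = 0/161 = 0 → 0.00
= CMYK(0.06, 0.83, 0.00, 0.37)


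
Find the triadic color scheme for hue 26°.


Triadic: equally spaced at 120° intervals
H1 = 26°
H2 = (26 + 120) mod 360 = 146°
H3 = (26 + 240) mod 360 = 266°
Triadic = 26°, 146°, 266°


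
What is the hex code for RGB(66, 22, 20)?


R = 66 → 42 (hex)
G = 22 → 16 (hex)
B = 20 → 14 (hex)
Hex = #421614


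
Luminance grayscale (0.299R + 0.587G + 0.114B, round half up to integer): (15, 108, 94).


Gray = 0.299×R + 0.587×G + 0.114×B
Gray = 0.299×15 + 0.587×108 + 0.114×94
Gray = 4.485 + 63.396 + 10.716
Gray = 78.597 → round half up → 79
Gray = 79


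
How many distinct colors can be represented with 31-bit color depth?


Colors = 2^bits = 2^31
= 2,147,483,648 colors


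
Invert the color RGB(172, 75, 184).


Invert: (255-R, 255-G, 255-B)
R: 255-172 = 83
G: 255-75 = 180
B: 255-184 = 71
= RGB(83, 180, 71)


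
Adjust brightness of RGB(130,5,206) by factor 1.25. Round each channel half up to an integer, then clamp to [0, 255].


Multiply each channel by 1.25, round half up, clamp to [0, 255]
R: 130×1.25 = 162.5 → round → 163
G: 5×1.25 = 6.25 → round → 6
B: 206×1.25 = 257.5 → round → 258 → clamp → 255
= RGB(163, 6, 255)


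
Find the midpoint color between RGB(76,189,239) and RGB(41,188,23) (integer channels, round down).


Midpoint: each channel = ⌊(C₁+C₂)/2⌋
R: ⌊(76+41)/2⌋ = 58
G: ⌊(189+188)/2⌋ = 188
B: ⌊(239+23)/2⌋ = 131
= RGB(58, 188, 131)


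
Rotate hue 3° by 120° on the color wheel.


New hue = (H + rotation) mod 360
New hue = (3 + 120) mod 360
= 123 mod 360
= 123°


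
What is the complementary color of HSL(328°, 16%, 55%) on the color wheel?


Complement = opposite side of color wheel = hue + 180°
H' = (328 + 180) mod 360 = 148°
S and L unchanged.
= HSL(148°, 16%, 55%)


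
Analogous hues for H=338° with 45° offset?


Base hue: 338°
Left analog: (338 - 45) mod 360 = 293°
Right analog: (338 + 45) mod 360 = 23°
Analogous hues = 293° and 23°


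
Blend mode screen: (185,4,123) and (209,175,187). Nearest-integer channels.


Screen: C = 255 - (255-A)×(255-B)/255, rounded to nearest integer
R: 255 - (255-185)×(255-209)/255 = 255 - 3220/255 ≈ 255 - 12.627 = 242.373 → 242
G: 255 - (255-4)×(255-175)/255 = 255 - 20080/255 ≈ 255 - 78.745 = 176.255 → 176
B: 255 - (255-123)×(255-187)/255 = 255 - 8976/255 ≈ 255 - 35.200 = 219.800 → 220
= RGB(242, 176, 220)


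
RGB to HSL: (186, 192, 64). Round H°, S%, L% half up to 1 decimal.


Normalize: R'=186/255≈0.7294, G'=192/255≈0.7529, B'=64/255≈0.2510
Max=192/255, Min=64/255, Δ=Max-Min=128/255
L = (Max+Min)/2 = (192+64)/510 = 256/510 = 0.50196… → L = 50.2%
L > 0.5 → S = Δ/(2-Max-Min) = 128/(510-192-64) = 128/254 = 0.50393… → S = 50.4%
(the 1/255 factors cancel in S and H, so raw channel differences can be used)
Max is G' → H = 60 × ((B-R)/Δ + 2) = 60 × ((64-186)/128 + 2)
  -122/128 + 2 = -0.9531… + 2 = 1.0468…
  H = 60 × 1.0468… = 62.812…° → H = 62.8°
= HSL(62.8°, 50.4%, 50.2%)


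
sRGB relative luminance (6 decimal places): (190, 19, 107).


Linearize each channel (sRGB transfer function): c = v/255; c_lin = c/12.92 if c ≤ 0.04045, else ((c+0.055)/1.055)^2.4
  R: 190/255 ≈ 0.745098 > 0.04045 → ((0.745098+0.055)/1.055)^2.4 ≈ 0.514918
  G: 19/255 ≈ 0.074510 > 0.04045 → ((0.074510+0.055)/1.055)^2.4 ≈ 0.006512
  B: 107/255 ≈ 0.419608 > 0.04045 → ((0.419608+0.055)/1.055)^2.4 ≈ 0.147027
R_lin = 0.514918, G_lin = 0.006512, B_lin = 0.147027
L = 0.2126×R + 0.7152×G + 0.0722×B
L = 0.2126×0.514918 + 0.7152×0.006512 + 0.0722×0.147027
L ≈ 0.124744


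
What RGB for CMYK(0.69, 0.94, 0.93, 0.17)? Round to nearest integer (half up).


R = 255 × (1-C) × (1-K) = 255 × 0.31 × 0.83 = 65.6115 → 66
G = 255 × (1-M) × (1-K) = 255 × 0.06 × 0.83 = 12.699 → 13
B = 255 × (1-Y) × (1-K) = 255 × 0.07 × 0.83 = 14.8155 → 15
= RGB(66, 13, 15)


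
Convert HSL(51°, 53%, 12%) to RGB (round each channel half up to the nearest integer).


H=51°, S=0.53, L=0.12
C = (1-|2L-1|)×S = (1-|-0.76|)×0.53 = 0.1272
H' = H/60 = 51/60 ≈ 0.8500; X = C×(1-|H' mod 2 - 1|) = 0.10812
m = L - C/2 = 0.12 - 0.0636 = 0.0564
Sector ⌊H'⌋ = 0 → (R',G',B') = (0.1272, 0.10812, 0.0)
RGB = ((R'+m)×255, (G'+m)×255, (B'+m)×255) = (46.818, 41.9526, 14.382)
Round half up → RGB(47, 42, 14)


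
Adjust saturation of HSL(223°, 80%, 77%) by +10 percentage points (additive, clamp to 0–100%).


Original S = 80%
Adjustment = +10 percentage points
New S = 80 + (10) = 90
Clamp to [0, 100] → 90
= HSL(223°, 90%, 77%)


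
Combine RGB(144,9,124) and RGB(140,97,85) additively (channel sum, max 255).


Additive: each channel = min(255, C₁+C₂)
R: 144+140 = 284 → 255
G: 9+97 = 106 → 106
B: 124+85 = 209 → 209
= RGB(255, 106, 209)


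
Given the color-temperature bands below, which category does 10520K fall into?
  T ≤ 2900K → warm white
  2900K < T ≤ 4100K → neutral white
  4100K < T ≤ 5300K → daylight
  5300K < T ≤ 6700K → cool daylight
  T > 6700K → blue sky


Temperature: 10520K
10520K > 6700K → blue sky
Classification: blue sky


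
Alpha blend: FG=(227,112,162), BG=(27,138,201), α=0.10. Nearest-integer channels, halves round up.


C = α×F + (1-α)×B, with 1-α = 0.90
R: 0.10×227 + 0.90×27 = 22.70 + 24.30 = 47.00 → 47
G: 0.10×112 + 0.90×138 = 11.20 + 124.20 = 135.40 → 135
B: 0.10×162 + 0.90×201 = 16.20 + 180.90 = 197.10 → 197
= RGB(47, 135, 197)


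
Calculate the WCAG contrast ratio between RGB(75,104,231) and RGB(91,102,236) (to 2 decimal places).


Linearize each sRGB channel c=v/255: c/12.92 if c ≤ 0.04045 else ((c+0.055)/1.055)^2.4
L = 0.2126×R_lin + 0.7152×G_lin + 0.0722×B_lin
Color 1 (75,104,231):
  R=75: 75/255≈0.2941 > 0.04045 → ((0.2941+0.055)/1.055)^2.4 ≈ 0.07036
  G=104: 104/255≈0.4078 > 0.04045 → ((0.4078+0.055)/1.055)^2.4 ≈ 0.13843
  B=231: 231/255≈0.9059 > 0.04045 → ((0.9059+0.055)/1.055)^2.4 ≈ 0.79910
  L1 = 0.2126×0.07036 + 0.7152×0.13843 + 0.0722×0.79910 ≈ 0.17166
Color 2 (91,102,236):
  R=91: 91/255≈0.3569 > 0.04045 → ((0.3569+0.055)/1.055)^2.4 ≈ 0.10462
  G=102: 102/255≈0.4000 > 0.04045 → ((0.4000+0.055)/1.055)^2.4 ≈ 0.13287
  B=236: 236/255≈0.9255 > 0.04045 → ((0.9255+0.055)/1.055)^2.4 ≈ 0.83880
  L2 = 0.2126×0.10462 + 0.7152×0.13287 + 0.0722×0.83880 ≈ 0.17783
Lighter = 0.17783, Darker = 0.17166
Ratio = (L_lighter + 0.05) / (L_darker + 0.05)
Ratio = (0.17783 + 0.05) / (0.17166 + 0.05) = 0.22783 / 0.22166 ≈ 1.0278
Ratio ≈ 1.03:1


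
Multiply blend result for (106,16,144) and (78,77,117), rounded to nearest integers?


Multiply: C = A×B/255, rounded to nearest integer
R: 106×78/255 = 8268/255 ≈ 32.424 → 32
G: 16×77/255 = 1232/255 ≈ 4.831 → 5
B: 144×117/255 = 16848/255 ≈ 66.071 → 66
= RGB(32, 5, 66)


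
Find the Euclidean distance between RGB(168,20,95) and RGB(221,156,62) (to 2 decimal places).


d = √[(R₁-R₂)² + (G₁-G₂)² + (B₁-B₂)²]
d = √[(168-221)² + (20-156)² + (95-62)²]
d = √[2809 + 18496 + 1089]
d = √22394
d ≈ 149.65


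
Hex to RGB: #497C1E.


49 → 73 (R)
7C → 124 (G)
1E → 30 (B)
= RGB(73, 124, 30)


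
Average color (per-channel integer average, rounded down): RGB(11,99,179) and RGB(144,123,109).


Midpoint: each channel = ⌊(C₁+C₂)/2⌋
R: ⌊(11+144)/2⌋ = 77
G: ⌊(99+123)/2⌋ = 111
B: ⌊(179+109)/2⌋ = 144
= RGB(77, 111, 144)


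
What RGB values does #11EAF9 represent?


11 → 17 (R)
EA → 234 (G)
F9 → 249 (B)
= RGB(17, 234, 249)


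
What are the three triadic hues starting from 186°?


Triadic: equally spaced at 120° intervals
H1 = 186°
H2 = (186 + 120) mod 360 = 306°
H3 = (186 + 240) mod 360 = 66°
Triadic = 186°, 306°, 66°


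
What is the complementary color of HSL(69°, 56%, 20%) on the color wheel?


Complement = opposite side of color wheel = hue + 180°
H' = (69 + 180) mod 360 = 249°
S and L unchanged.
= HSL(249°, 56%, 20%)


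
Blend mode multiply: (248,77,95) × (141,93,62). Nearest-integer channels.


Multiply: C = A×B/255, rounded to nearest integer
R: 248×141/255 = 34968/255 ≈ 137.129 → 137
G: 77×93/255 = 7161/255 ≈ 28.082 → 28
B: 95×62/255 = 5890/255 ≈ 23.098 → 23
= RGB(137, 28, 23)


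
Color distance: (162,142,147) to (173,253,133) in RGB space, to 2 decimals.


d = √[(R₁-R₂)² + (G₁-G₂)² + (B₁-B₂)²]
d = √[(162-173)² + (142-253)² + (147-133)²]
d = √[121 + 12321 + 196]
d = √12638
d ≈ 112.42


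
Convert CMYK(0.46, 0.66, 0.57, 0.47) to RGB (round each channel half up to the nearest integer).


R = 255 × (1-C) × (1-K) = 255 × 0.54 × 0.53 = 72.981 → 73
G = 255 × (1-M) × (1-K) = 255 × 0.34 × 0.53 = 45.951 → 46
B = 255 × (1-Y) × (1-K) = 255 × 0.43 × 0.53 = 58.1145 → 58
= RGB(73, 46, 58)


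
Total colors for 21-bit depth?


Colors = 2^bits = 2^21
= 2,097,152 colors


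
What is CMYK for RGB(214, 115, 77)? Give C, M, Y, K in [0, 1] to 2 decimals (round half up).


R'=214/255≈0.8392, G'=115/255≈0.4510, B'=77/255≈0.3020
K = 1 - max(R',G',B') = 1 - 214/255 = 41/255 = 0.16078… → 0.16
(1-R'-K)/(1-K) simplifies to (max-R)/max with max = 214:
C = (214-214)/214 = 0/214 = 0 → 0.00
M = (214-115)/214 = 99/214 = 0.46261… → 0.46
Y = (214-77)/214 = 137/214 = 0.64018… → 0.64
= CMYK(0.00, 0.46, 0.64, 0.16)


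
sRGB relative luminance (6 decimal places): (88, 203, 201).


Linearize each channel (sRGB transfer function): c = v/255; c_lin = c/12.92 if c ≤ 0.04045, else ((c+0.055)/1.055)^2.4
  R: 88/255 ≈ 0.345098 > 0.04045 → ((0.345098+0.055)/1.055)^2.4 ≈ 0.097587
  G: 203/255 ≈ 0.796078 > 0.04045 → ((0.796078+0.055)/1.055)^2.4 ≈ 0.597202
  B: 201/255 ≈ 0.788235 > 0.04045 → ((0.788235+0.055)/1.055)^2.4 ≈ 0.584078
R_lin = 0.097587, G_lin = 0.597202, B_lin = 0.584078
L = 0.2126×R + 0.7152×G + 0.0722×B
L = 0.2126×0.097587 + 0.7152×0.597202 + 0.0722×0.584078
L ≈ 0.490036


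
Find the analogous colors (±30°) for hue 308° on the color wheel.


Base hue: 308°
Left analog: (308 - 30) mod 360 = 278°
Right analog: (308 + 30) mod 360 = 338°
Analogous hues = 278° and 338°


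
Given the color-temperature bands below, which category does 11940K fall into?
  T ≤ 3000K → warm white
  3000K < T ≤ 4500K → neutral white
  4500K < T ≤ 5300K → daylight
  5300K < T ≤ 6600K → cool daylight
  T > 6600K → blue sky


Temperature: 11940K
11940K > 6600K → blue sky
Classification: blue sky


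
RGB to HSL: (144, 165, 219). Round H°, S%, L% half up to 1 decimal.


Normalize: R'=144/255≈0.5647, G'=165/255≈0.6471, B'=219/255≈0.8588
Max=219/255, Min=144/255, Δ=Max-Min=75/255
L = (Max+Min)/2 = (219+144)/510 = 363/510 = 0.71176… → L = 71.2%
L > 0.5 → S = Δ/(2-Max-Min) = 75/(510-219-144) = 75/147 = 0.51020… → S = 51.0%
(the 1/255 factors cancel in S and H, so raw channel differences can be used)
Max is B' → H = 60 × ((R-G)/Δ + 4) = 60 × ((144-165)/75 + 4)
  -21/75 + 4 = -0.28 + 4 = 3.72
  H = 60 × 3.72 = 223.2° → H = 223.2°
= HSL(223.2°, 51.0%, 71.2%)


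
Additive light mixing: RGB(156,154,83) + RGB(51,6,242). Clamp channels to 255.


Additive: each channel = min(255, C₁+C₂)
R: 156+51 = 207 → 207
G: 154+6 = 160 → 160
B: 83+242 = 325 → 255
= RGB(207, 160, 255)


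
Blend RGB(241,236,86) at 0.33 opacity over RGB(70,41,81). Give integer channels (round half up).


C = α×F + (1-α)×B, with 1-α = 0.67
R: 0.33×241 + 0.67×70 = 79.53 + 46.90 = 126.43 → 126
G: 0.33×236 + 0.67×41 = 77.88 + 27.47 = 105.35 → 105
B: 0.33×86 + 0.67×81 = 28.38 + 54.27 = 82.65 → 83
= RGB(126, 105, 83)


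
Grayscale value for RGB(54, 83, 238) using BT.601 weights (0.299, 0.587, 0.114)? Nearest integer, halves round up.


Gray = 0.299×R + 0.587×G + 0.114×B
Gray = 0.299×54 + 0.587×83 + 0.114×238
Gray = 16.146 + 48.721 + 27.132
Gray = 91.999 → round half up → 92
Gray = 92


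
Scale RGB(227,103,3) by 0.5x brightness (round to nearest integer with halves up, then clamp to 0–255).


Multiply each channel by 0.5, round half up, clamp to [0, 255]
R: 227×0.5 = 113.5 → round → 114
G: 103×0.5 = 51.5 → round → 52
B: 3×0.5 = 1.5 → round → 2
= RGB(114, 52, 2)


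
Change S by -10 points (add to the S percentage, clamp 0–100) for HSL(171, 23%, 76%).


Original S = 23%
Adjustment = -10 percentage points
New S = 23 + (-10) = 13
Clamp to [0, 100] → 13
= HSL(171°, 13%, 76%)


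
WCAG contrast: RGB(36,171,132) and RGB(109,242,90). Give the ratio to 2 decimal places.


Linearize each sRGB channel c=v/255: c/12.92 if c ≤ 0.04045 else ((c+0.055)/1.055)^2.4
L = 0.2126×R_lin + 0.7152×G_lin + 0.0722×B_lin
Color 1 (36,171,132):
  R=36: 36/255≈0.1412 > 0.04045 → ((0.1412+0.055)/1.055)^2.4 ≈ 0.01764
  G=171: 171/255≈0.6706 > 0.04045 → ((0.6706+0.055)/1.055)^2.4 ≈ 0.40724
  B=132: 132/255≈0.5176 > 0.04045 → ((0.5176+0.055)/1.055)^2.4 ≈ 0.23074
  L1 = 0.2126×0.01764 + 0.7152×0.40724 + 0.0722×0.23074 ≈ 0.31167
Color 2 (109,242,90):
  R=109: 109/255≈0.4275 > 0.04045 → ((0.4275+0.055)/1.055)^2.4 ≈ 0.15293
  G=242: 242/255≈0.9490 > 0.04045 → ((0.9490+0.055)/1.055)^2.4 ≈ 0.88792
  B=90: 90/255≈0.3529 > 0.04045 → ((0.3529+0.055)/1.055)^2.4 ≈ 0.10224
  L2 = 0.2126×0.15293 + 0.7152×0.88792 + 0.0722×0.10224 ≈ 0.67494
Lighter = 0.67494, Darker = 0.31167
Ratio = (L_lighter + 0.05) / (L_darker + 0.05)
Ratio = (0.67494 + 0.05) / (0.31167 + 0.05) = 0.72494 / 0.36167 ≈ 2.0044
Ratio ≈ 2.00:1


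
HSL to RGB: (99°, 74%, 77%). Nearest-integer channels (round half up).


H=99°, S=0.74, L=0.77
C = (1-|2L-1|)×S = (1-|0.54|)×0.74 = 0.3404
H' = H/60 = 99/60 ≈ 1.6500; X = C×(1-|H' mod 2 - 1|) = 0.11914
m = L - C/2 = 0.77 - 0.1702 = 0.5998
Sector ⌊H'⌋ = 1 → (R',G',B') = (0.11914, 0.3404, 0.0)
RGB = ((R'+m)×255, (G'+m)×255, (B'+m)×255) = (183.3297, 239.751, 152.949)
Round half up → RGB(183, 240, 153)


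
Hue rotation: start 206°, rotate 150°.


New hue = (H + rotation) mod 360
New hue = (206 + 150) mod 360
= 356 mod 360
= 356°
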